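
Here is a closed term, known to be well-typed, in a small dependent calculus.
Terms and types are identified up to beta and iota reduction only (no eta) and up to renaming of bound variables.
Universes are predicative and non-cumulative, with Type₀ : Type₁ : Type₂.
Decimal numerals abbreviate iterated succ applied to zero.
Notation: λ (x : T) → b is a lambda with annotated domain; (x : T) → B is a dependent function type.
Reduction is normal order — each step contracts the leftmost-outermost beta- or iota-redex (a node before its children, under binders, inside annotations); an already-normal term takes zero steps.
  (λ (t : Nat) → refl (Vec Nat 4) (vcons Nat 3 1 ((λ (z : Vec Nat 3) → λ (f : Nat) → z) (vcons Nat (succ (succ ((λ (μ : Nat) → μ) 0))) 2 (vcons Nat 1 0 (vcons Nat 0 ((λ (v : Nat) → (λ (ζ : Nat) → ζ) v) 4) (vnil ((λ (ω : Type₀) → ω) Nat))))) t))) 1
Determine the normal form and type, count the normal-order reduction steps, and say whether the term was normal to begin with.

reduced normal form:
  refl (Vec Nat 4) (vcons Nat 3 1 (vcons Nat 2 2 (vcons Nat 1 0 (vcons Nat 0 4 (vnil Nat)))))
type:
  Eq (Vec Nat 4) (vcons Nat 3 1 (vcons Nat 2 2 (vcons Nat 1 0 (vcons Nat 0 4 (vnil Nat))))) (vcons Nat 3 1 (vcons Nat 2 2 (vcons Nat 1 0 (vcons Nat 0 4 (vnil Nat)))))
normal-order step count: 7
term was already normal: no
first redex: a beta-redex


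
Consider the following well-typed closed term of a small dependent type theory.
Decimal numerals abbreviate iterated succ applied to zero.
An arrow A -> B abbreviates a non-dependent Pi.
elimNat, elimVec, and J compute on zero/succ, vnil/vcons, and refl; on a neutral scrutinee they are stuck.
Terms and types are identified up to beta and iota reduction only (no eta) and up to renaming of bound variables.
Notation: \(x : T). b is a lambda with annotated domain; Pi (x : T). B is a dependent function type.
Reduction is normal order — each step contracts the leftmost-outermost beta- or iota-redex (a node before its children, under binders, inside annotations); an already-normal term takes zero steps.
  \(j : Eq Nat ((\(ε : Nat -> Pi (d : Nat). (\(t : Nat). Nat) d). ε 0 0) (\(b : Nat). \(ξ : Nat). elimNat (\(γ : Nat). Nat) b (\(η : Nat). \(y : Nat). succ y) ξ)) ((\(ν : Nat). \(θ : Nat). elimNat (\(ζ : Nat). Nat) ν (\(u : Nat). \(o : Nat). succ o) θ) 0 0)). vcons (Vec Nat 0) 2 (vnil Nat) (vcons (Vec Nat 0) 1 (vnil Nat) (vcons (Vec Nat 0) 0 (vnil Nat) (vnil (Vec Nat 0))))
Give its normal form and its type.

reduced normal form:
  \(j : Eq Nat 0 0). vcons (Vec Nat 0) 2 (vnil Nat) (vcons (Vec Nat 0) 1 (vnil Nat) (vcons (Vec Nat 0) 0 (vnil Nat) (vnil (Vec Nat 0))))
inferred type:
  Eq Nat 0 0 -> Vec (Vec Nat 0) 3
observation: the leftmost-outermost redex is a beta-redex, and normalization takes 7 steps.


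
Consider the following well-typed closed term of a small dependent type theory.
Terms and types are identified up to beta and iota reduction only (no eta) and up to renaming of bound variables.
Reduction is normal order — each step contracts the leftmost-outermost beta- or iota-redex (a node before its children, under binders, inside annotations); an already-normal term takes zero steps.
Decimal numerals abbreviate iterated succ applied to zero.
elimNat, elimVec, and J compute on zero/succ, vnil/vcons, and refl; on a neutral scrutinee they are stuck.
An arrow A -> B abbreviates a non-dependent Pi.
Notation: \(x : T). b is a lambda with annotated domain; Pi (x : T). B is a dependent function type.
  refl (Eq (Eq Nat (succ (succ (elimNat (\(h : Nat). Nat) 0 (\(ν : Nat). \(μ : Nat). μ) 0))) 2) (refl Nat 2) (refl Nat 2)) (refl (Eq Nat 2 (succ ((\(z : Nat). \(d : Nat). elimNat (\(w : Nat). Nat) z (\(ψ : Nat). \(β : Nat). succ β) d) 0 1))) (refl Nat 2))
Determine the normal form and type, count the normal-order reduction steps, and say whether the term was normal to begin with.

reduced normal form:
  refl (Eq (Eq Nat 2 2) (refl Nat 2) (refl Nat 2)) (refl (Eq Nat 2 2) (refl Nat 2))
the term's type:
  Eq (Eq (Eq Nat 2 2) (refl Nat 2) (refl Nat 2)) (refl (Eq Nat 2 2) (refl Nat 2)) (refl (Eq Nat 2 2) (refl Nat 2))
normal-order step count: 7
started in normal form: no
first redex: an elimNat iota-redex


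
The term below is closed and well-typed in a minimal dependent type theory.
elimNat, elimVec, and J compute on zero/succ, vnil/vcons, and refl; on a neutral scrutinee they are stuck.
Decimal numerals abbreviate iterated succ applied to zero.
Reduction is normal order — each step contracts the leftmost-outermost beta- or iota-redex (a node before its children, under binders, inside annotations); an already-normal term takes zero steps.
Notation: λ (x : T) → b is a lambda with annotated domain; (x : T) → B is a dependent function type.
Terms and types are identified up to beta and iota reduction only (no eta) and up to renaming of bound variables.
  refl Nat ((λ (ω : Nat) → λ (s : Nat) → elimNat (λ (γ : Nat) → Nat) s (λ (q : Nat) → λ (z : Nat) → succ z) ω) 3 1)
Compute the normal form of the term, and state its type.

normal form:
  refl Nat 4
inferred type:
  Eq Nat 4 4
observation: 12 normal-order steps normalize the term, beginning with a beta-redex.


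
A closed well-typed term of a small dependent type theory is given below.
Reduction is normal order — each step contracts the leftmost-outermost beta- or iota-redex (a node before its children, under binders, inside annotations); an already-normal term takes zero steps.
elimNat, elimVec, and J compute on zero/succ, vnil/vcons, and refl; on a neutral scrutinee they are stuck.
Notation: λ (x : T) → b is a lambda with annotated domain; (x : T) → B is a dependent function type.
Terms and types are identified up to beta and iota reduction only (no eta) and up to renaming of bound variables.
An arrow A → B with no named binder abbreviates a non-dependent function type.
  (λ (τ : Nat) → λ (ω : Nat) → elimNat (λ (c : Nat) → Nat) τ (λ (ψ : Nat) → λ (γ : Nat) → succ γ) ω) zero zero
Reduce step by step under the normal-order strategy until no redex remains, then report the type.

reduction (normal order):
  (λ (τ : Nat) → λ (ω : Nat) → elimNat (λ (c : Nat) → Nat) τ (λ (ψ : Nat) → λ (γ : Nat) → succ γ) ω) zero zero
  ~> (λ (τ : Nat) → elimNat (λ (ω : Nat) → Nat) zero (λ (c : Nat) → λ (ψ : Nat) → succ ψ) τ) zero
  ~> elimNat (λ (τ : Nat) → Nat) zero (λ (ω : Nat) → λ (c : Nat) → succ c) zero
  ~> zero
type:
  Nat


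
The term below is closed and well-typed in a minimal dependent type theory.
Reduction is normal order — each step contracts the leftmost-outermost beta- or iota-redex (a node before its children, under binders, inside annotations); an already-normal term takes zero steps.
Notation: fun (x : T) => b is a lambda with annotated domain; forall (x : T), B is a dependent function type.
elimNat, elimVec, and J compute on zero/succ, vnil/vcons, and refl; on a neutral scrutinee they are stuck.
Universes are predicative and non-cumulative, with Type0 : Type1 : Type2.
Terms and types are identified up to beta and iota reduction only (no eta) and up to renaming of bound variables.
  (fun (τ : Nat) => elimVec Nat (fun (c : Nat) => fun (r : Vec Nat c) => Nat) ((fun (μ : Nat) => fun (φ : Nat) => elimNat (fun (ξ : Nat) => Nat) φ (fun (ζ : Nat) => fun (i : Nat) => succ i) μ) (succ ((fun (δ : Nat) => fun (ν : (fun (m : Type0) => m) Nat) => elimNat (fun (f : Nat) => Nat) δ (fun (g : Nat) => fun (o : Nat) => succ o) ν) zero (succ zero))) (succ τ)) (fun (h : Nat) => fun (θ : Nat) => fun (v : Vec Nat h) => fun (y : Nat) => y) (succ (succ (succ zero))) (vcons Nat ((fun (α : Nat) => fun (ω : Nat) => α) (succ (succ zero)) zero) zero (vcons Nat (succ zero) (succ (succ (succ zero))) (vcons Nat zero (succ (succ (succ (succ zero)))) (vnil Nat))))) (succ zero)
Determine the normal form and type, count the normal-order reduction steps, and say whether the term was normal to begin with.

resulting normal form:
  succ (succ (succ (succ zero)))
the term's type:
  Nat
normal-order step count: 32
already normal: no
first redex: a beta-redex


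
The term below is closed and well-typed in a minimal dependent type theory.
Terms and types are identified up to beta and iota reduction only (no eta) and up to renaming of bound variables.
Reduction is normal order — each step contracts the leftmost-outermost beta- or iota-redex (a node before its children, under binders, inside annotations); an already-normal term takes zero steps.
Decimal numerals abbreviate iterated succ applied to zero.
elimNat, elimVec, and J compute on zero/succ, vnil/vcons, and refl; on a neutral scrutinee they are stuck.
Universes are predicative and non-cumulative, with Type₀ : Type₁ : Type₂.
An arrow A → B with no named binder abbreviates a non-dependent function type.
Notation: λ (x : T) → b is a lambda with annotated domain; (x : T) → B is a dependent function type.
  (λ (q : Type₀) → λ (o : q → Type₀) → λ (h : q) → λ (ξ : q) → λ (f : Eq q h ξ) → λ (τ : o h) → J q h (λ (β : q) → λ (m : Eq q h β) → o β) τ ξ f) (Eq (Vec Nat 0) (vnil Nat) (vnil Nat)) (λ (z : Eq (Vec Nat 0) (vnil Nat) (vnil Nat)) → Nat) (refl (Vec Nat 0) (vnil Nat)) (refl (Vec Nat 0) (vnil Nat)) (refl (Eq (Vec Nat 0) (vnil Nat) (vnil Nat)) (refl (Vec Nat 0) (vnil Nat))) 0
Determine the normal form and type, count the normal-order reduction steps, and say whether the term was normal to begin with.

normal form:
  0
type:
  Nat
normal-order step count: 7
term was already normal: no
first contracted redex: a beta-redex


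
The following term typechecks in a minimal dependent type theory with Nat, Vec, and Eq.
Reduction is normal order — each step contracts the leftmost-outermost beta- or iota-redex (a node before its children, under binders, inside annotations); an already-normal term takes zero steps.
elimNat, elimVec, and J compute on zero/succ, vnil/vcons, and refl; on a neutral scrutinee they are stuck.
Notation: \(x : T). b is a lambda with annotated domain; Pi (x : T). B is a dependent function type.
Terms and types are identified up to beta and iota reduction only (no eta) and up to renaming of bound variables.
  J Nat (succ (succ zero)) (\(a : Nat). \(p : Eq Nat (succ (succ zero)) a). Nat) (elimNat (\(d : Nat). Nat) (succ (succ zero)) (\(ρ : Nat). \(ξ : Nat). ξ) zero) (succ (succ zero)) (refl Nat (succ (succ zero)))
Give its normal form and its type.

normal form:
  succ (succ zero)
inferred type:
  Nat
observation: contracting a J iota-redex first, the term normalizes in 2 steps.


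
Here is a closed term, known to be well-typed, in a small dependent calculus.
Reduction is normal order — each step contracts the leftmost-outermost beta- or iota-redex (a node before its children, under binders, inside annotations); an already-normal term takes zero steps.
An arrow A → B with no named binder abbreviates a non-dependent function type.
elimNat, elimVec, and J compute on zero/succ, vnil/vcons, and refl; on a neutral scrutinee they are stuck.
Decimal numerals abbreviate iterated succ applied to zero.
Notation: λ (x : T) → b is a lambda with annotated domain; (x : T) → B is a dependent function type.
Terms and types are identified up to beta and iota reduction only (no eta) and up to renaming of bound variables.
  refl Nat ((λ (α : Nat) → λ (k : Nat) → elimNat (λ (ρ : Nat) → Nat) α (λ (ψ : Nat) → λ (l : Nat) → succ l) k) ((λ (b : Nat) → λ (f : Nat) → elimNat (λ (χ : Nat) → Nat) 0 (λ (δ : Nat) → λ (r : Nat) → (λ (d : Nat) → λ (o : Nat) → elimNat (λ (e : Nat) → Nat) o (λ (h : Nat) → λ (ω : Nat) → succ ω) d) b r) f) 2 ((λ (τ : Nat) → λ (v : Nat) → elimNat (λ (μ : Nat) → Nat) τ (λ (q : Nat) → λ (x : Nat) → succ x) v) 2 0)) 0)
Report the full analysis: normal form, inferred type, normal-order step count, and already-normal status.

normal form:
  refl Nat 4
type:
  Eq Nat 4 4
reduction steps (normal order): 24
started in normal form: no
first contracted redex: a beta-redex


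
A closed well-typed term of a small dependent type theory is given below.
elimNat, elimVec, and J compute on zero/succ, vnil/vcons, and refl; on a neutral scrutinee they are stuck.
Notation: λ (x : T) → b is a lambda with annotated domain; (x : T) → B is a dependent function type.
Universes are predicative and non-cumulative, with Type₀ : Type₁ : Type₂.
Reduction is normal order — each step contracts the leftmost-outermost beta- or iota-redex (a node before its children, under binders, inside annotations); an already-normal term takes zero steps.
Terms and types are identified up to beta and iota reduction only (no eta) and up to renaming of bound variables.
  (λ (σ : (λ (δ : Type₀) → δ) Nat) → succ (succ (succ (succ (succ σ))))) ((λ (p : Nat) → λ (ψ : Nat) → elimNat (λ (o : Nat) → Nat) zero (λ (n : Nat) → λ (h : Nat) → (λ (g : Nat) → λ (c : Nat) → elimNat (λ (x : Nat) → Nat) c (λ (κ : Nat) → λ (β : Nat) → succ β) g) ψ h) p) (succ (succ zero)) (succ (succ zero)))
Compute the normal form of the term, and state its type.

normal form:
  succ (succ (succ (succ (succ (succ (succ (succ (succ zero))))))))
inferred type:
  Nat


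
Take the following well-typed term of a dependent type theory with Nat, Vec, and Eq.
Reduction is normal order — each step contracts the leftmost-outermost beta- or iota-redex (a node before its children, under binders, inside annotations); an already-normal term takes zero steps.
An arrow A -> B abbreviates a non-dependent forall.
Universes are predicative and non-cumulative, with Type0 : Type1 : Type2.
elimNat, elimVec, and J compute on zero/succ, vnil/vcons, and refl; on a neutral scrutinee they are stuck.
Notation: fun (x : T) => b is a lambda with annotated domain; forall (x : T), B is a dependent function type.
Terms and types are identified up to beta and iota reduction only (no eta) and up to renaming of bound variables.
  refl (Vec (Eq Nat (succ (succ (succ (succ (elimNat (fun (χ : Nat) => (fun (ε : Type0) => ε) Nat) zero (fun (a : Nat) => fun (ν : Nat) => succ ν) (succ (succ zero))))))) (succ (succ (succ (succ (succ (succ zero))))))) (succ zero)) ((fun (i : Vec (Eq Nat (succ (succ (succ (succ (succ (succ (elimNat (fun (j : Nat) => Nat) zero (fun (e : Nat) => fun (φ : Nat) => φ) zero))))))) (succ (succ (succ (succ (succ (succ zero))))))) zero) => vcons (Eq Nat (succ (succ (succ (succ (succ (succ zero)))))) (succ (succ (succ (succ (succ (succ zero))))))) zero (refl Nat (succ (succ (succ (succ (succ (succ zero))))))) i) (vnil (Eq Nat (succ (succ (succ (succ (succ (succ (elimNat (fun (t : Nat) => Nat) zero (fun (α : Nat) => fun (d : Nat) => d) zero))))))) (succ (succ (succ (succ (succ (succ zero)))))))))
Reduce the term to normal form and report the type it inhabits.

resulting normal form:
  refl (Vec (Eq Nat (succ (succ (succ (succ (succ (succ zero)))))) (succ (succ (succ (succ (succ (succ zero))))))) (succ zero)) (vcons (Eq Nat (succ (succ (succ (succ (succ (succ zero)))))) (succ (succ (succ (succ (succ (succ zero))))))) zero (refl Nat (succ (succ (succ (succ (succ (succ zero))))))) (vnil (Eq Nat (succ (succ (succ (succ (succ (succ zero)))))) (succ (succ (succ (succ (succ (succ zero)))))))))
inferred type:
  Eq (Vec (Eq Nat (succ (succ (succ (succ (succ (succ zero)))))) (succ (succ (succ (succ (succ (succ zero))))))) (succ zero)) (vcons (Eq Nat (succ (succ (succ (succ (succ (succ zero)))))) (succ (succ (succ (succ (succ (succ zero))))))) zero (refl Nat (succ (succ (succ (succ (succ (succ zero))))))) (vnil (Eq Nat (succ (succ (succ (succ (succ (succ zero)))))) (succ (succ (succ (succ (succ (succ zero))))))))) (vcons (Eq Nat (succ (succ (succ (succ (succ (succ zero)))))) (succ (succ (succ (succ (succ (succ zero))))))) zero (refl Nat (succ (succ (succ (succ (succ (succ zero))))))) (vnil (Eq Nat (succ (succ (succ (succ (succ (succ zero)))))) (succ (succ (succ (succ (succ (succ zero)))))))))


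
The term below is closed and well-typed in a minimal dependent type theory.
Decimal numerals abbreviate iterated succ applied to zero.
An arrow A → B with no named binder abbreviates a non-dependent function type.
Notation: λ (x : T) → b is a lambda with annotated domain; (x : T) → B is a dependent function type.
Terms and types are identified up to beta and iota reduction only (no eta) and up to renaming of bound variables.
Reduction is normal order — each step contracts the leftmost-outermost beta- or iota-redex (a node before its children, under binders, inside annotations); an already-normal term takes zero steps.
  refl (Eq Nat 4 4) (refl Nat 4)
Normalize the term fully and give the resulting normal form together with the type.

normal form:
  refl (Eq Nat 4 4) (refl Nat 4)
type:
  Eq (Eq Nat 4 4) (refl Nat 4) (refl Nat 4)


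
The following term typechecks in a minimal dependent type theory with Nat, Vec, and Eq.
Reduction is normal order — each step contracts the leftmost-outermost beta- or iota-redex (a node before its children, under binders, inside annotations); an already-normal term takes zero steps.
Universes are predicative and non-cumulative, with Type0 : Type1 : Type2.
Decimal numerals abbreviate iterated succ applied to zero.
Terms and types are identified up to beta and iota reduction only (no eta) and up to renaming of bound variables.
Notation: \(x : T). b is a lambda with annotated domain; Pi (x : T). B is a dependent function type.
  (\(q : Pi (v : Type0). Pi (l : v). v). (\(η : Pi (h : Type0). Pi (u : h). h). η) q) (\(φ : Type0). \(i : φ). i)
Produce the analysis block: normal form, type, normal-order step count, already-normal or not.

normal form:
  \(q : Type0). \(v : q). v
type:
  Pi (q : Type0). Pi (v : q). q
steps to reach normal form (normal order): 2
already normal: no
first redex: a beta-redex


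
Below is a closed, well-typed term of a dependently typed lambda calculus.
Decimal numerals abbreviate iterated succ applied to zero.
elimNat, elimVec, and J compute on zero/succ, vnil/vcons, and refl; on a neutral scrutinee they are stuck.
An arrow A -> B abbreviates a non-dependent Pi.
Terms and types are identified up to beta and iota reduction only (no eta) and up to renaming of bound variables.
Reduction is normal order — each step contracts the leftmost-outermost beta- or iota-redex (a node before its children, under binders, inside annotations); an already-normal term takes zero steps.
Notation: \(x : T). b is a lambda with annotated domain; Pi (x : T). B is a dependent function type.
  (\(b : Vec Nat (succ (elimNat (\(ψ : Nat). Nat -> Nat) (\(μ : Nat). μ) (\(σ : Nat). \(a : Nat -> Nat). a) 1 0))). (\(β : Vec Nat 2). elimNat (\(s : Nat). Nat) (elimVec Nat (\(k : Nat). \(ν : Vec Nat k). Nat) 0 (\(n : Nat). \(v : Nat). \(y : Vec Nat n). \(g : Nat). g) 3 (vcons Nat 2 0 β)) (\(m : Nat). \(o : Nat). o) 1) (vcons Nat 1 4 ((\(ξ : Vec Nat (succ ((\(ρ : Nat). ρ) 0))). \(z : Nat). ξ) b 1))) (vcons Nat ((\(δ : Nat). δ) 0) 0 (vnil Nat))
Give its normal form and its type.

reduced normal form:
  0
the term's type:
  Nat


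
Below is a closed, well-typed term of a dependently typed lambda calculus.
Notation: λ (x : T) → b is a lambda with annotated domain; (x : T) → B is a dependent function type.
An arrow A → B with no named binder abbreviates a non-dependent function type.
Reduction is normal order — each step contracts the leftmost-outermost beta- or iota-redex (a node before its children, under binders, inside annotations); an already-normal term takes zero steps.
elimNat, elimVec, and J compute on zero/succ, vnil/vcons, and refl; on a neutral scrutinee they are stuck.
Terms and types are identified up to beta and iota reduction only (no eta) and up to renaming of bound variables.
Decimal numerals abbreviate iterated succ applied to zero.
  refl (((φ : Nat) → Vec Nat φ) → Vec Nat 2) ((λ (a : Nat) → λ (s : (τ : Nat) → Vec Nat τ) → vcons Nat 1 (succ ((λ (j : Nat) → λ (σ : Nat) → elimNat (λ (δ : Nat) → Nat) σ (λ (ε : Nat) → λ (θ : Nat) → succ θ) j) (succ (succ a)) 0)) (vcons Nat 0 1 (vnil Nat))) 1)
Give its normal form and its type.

reduced normal form:
  refl (((φ : Nat) → Vec Nat φ) → Vec Nat 2) (λ (a : (s : Nat) → Vec Nat s) → vcons Nat 1 4 (vcons Nat 0 1 (vnil Nat)))
the term's type:
  Eq (((φ : Nat) → Vec Nat φ) → Vec Nat 2) (λ (a : (s : Nat) → Vec Nat s) → vcons Nat 1 4 (vcons Nat 0 1 (vnil Nat))) (λ (τ : (j : Nat) → Vec Nat j) → vcons Nat 1 4 (vcons Nat 0 1 (vnil Nat)))
observation: the leftmost-outermost redex is a beta-redex, and normalization takes 13 steps.


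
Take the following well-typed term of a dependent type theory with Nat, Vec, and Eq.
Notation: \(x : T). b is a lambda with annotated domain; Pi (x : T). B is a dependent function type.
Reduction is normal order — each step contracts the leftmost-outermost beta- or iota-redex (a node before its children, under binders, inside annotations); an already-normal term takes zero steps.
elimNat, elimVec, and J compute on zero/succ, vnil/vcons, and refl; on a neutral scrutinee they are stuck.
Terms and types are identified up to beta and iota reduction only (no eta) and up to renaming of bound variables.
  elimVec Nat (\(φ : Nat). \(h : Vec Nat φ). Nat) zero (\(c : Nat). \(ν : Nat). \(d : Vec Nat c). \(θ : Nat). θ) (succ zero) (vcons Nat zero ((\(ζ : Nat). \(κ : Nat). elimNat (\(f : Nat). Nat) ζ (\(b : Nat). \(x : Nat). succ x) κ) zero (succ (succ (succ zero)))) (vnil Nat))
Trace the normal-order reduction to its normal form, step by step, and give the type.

normal-order reduction sequence:
  elimVec Nat (\(φ : Nat). \(h : Vec Nat φ). Nat) zero (\(c : Nat). \(ν : Nat). \(d : Vec Nat c). \(θ : Nat). θ) (succ zero) (vcons Nat zero ((\(ζ : Nat). \(κ : Nat). elimNat (\(f : Nat). Nat) ζ (\(b : Nat). \(x : Nat). succ x) κ) zero (succ (succ (succ zero)))) (vnil Nat))
  ~> (\(φ : Nat). \(h : Nat). \(c : Vec Nat φ). \(ν : Nat). ν) zero ((\(d : Nat). \(θ : Nat). elimNat (\(ζ : Nat). Nat) d (\(κ : Nat). \(f : Nat). succ f) θ) zero (succ (succ (succ zero)))) (vnil Nat) (elimVec Nat (\(b : Nat). \(x : Vec Nat b). Nat) zero (\(t : Nat). \(ε : Nat). \(χ : Vec Nat t). \(g : Nat). g) zero (vnil Nat))
  ~> (\(φ : Nat). \(h : Vec Nat zero). \(c : Nat). c) ((\(ν : Nat). \(d : Nat). elimNat (\(θ : Nat). Nat) ν (\(ζ : Nat). \(κ : Nat). succ κ) d) zero (succ (succ (succ zero)))) (vnil Nat) (elimVec Nat (\(f : Nat). \(b : Vec Nat f). Nat) zero (\(x : Nat). \(t : Nat). \(ε : Vec Nat x). \(χ : Nat). χ) zero (vnil Nat))
  ~> (\(φ : Vec Nat zero). \(h : Nat). h) (vnil Nat) (elimVec Nat (\(c : Nat). \(ν : Vec Nat c). Nat) zero (\(d : Nat). \(θ : Nat). \(ζ : Vec Nat d). \(κ : Nat). κ) zero (vnil Nat))
  ~> (\(φ : Nat). φ) (elimVec Nat (\(h : Nat). \(c : Vec Nat h). Nat) zero (\(ν : Nat). \(d : Nat). \(θ : Vec Nat ν). \(ζ : Nat). ζ) zero (vnil Nat))
  ~> elimVec Nat (\(φ : Nat). \(h : Vec Nat φ). Nat) zero (\(c : Nat). \(ν : Nat). \(d : Vec Nat c). \(θ : Nat). θ) zero (vnil Nat)
  ~> zero
the term's type:
  Nat


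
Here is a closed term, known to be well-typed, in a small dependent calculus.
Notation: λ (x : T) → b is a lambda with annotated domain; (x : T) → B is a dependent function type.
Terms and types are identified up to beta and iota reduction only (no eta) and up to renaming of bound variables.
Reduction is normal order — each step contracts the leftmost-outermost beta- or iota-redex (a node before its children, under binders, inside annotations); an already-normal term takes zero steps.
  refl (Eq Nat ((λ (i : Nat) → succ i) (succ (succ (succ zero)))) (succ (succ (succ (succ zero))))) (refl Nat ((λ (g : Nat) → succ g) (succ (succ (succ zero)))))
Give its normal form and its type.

reduced normal form:
  refl (Eq Nat (succ (succ (succ (succ zero)))) (succ (succ (succ (succ zero))))) (refl Nat (succ (succ (succ (succ zero)))))
type:
  Eq (Eq Nat (succ (succ (succ (succ zero)))) (succ (succ (succ (succ zero))))) (refl Nat (succ (succ (succ (succ zero))))) (refl Nat (succ (succ (succ (succ zero)))))


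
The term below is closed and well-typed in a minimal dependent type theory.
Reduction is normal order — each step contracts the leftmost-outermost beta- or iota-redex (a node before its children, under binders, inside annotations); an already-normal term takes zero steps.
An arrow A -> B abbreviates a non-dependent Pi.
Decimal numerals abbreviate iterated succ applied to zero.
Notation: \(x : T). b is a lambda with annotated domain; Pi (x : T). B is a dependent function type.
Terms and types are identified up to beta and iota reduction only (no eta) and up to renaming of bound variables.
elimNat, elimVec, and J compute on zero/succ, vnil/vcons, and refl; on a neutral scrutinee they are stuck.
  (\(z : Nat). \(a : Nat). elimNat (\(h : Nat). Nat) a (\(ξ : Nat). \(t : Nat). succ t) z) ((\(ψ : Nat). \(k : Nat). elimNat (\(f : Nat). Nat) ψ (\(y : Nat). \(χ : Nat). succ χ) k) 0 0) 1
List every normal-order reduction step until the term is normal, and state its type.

normal-order reduction:
  (\(z : Nat). \(a : Nat). elimNat (\(h : Nat). Nat) a (\(ξ : Nat). \(t : Nat). succ t) z) ((\(ψ : Nat). \(k : Nat). elimNat (\(f : Nat). Nat) ψ (\(y : Nat). \(χ : Nat). succ χ) k) 0 0) 1
  ~> (\(z : Nat). elimNat (\(a : Nat). Nat) z (\(h : Nat). \(ξ : Nat). succ ξ) ((\(t : Nat). \(ψ : Nat). elimNat (\(k : Nat). Nat) t (\(f : Nat). \(y : Nat). succ y) ψ) 0 0)) 1
  ~> elimNat (\(z : Nat). Nat) 1 (\(a : Nat). \(h : Nat). succ h) ((\(ξ : Nat). \(t : Nat). elimNat (\(ψ : Nat). Nat) ξ (\(k : Nat). \(f : Nat). succ f) t) 0 0)
  ~> elimNat (\(z : Nat). Nat) 1 (\(a : Nat). \(h : Nat). succ h) ((\(ξ : Nat). elimNat (\(t : Nat). Nat) 0 (\(ψ : Nat). \(k : Nat). succ k) ξ) 0)
  ~> elimNat (\(z : Nat). Nat) 1 (\(a : Nat). \(h : Nat). succ h) (elimNat (\(ξ : Nat). Nat) 0 (\(t : Nat). \(ψ : Nat). succ ψ) 0)
  ~> elimNat (\(z : Nat). Nat) 1 (\(a : Nat). \(h : Nat). succ h) 0
  ~> 1
type:
  Nat


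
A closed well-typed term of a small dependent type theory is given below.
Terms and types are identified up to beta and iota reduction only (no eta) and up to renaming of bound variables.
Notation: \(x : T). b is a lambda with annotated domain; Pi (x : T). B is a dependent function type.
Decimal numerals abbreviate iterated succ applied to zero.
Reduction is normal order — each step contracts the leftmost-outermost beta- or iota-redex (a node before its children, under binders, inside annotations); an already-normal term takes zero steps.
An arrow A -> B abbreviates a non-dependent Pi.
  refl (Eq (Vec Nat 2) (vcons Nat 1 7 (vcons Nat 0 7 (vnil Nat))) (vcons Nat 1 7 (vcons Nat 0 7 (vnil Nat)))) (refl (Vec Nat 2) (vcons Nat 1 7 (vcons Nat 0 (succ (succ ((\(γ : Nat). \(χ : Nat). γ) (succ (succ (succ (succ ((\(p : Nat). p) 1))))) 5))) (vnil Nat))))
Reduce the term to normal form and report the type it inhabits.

resulting normal form:
  refl (Eq (Vec Nat 2) (vcons Nat 1 7 (vcons Nat 0 7 (vnil Nat))) (vcons Nat 1 7 (vcons Nat 0 7 (vnil Nat)))) (refl (Vec Nat 2) (vcons Nat 1 7 (vcons Nat 0 7 (vnil Nat))))
the term's type:
  Eq (Eq (Vec Nat 2) (vcons Nat 1 7 (vcons Nat 0 7 (vnil Nat))) (vcons Nat 1 7 (vcons Nat 0 7 (vnil Nat)))) (refl (Vec Nat 2) (vcons Nat 1 7 (vcons Nat 0 7 (vnil Nat)))) (refl (Vec Nat 2) (vcons Nat 1 7 (vcons Nat 0 7 (vnil Nat))))


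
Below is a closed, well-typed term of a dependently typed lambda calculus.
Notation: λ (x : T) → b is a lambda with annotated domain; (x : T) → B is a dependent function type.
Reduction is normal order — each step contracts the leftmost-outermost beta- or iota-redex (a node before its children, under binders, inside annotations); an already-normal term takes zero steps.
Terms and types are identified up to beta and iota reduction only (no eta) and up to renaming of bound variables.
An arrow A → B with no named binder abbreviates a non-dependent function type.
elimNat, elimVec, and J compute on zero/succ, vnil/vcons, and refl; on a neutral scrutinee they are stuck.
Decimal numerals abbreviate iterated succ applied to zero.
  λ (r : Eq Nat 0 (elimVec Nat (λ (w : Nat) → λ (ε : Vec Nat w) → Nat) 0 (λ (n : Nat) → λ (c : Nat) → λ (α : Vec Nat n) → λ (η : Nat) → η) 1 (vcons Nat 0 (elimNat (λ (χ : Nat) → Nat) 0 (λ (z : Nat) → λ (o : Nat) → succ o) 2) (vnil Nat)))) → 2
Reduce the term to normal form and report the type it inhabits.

normal form:
  λ (r : Eq Nat 0 0) → 2
inferred type:
  Eq Nat 0 0 → Nat


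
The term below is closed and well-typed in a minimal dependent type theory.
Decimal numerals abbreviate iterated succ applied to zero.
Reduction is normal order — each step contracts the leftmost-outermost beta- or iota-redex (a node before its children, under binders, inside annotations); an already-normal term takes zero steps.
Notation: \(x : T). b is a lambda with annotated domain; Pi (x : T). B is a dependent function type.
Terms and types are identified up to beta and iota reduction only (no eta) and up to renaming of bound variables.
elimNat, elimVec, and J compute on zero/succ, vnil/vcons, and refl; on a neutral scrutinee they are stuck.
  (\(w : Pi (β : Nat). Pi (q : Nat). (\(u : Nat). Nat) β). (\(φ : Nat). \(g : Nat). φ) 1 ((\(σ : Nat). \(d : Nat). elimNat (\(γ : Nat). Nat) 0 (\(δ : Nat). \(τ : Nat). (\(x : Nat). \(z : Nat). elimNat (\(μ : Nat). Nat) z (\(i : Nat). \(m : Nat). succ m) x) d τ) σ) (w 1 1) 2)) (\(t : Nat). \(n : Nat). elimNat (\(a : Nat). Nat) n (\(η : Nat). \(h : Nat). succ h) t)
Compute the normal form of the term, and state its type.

normal form:
  1
type:
  Nat
observation: the leftmost-outermost redex is a beta-redex, and normalization takes 3 steps.


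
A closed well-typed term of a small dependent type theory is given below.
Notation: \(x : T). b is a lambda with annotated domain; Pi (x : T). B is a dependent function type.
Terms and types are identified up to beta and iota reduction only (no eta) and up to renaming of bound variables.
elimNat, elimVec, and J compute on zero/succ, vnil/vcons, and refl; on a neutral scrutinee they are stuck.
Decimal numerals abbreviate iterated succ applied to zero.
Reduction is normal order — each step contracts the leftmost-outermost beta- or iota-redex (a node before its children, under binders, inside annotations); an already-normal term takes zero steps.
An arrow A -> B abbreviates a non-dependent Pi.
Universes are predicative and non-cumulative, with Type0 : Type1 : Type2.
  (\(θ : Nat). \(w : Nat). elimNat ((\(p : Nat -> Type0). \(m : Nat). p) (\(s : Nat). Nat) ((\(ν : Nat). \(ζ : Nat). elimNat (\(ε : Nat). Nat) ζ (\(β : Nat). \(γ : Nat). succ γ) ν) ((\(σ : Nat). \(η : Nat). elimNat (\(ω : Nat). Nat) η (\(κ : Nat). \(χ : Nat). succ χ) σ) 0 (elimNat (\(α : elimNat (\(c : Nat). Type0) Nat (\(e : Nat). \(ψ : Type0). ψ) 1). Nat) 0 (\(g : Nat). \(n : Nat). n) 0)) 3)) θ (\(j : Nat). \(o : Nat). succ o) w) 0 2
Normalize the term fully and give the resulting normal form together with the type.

reduced normal form:
  2
type:
  Nat
observation: 9 normal-order steps separate the term from its normal form.


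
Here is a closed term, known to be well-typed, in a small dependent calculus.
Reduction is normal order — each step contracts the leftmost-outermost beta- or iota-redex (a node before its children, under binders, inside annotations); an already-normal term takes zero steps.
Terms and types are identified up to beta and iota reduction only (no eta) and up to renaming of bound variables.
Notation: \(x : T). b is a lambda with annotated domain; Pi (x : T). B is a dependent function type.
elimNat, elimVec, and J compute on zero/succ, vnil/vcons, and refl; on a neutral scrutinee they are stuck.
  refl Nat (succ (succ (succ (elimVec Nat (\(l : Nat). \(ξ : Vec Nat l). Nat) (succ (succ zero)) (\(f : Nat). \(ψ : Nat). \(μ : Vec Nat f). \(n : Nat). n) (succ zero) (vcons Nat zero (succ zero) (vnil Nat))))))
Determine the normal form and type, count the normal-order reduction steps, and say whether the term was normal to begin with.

reduced normal form:
  refl Nat (succ (succ (succ (succ (succ zero)))))
the term's type:
  Eq Nat (succ (succ (succ (succ (succ zero))))) (succ (succ (succ (succ (succ zero)))))
steps to reach normal form (normal order): 6
already normal: no
first contracted redex: an elimVec iota-redex


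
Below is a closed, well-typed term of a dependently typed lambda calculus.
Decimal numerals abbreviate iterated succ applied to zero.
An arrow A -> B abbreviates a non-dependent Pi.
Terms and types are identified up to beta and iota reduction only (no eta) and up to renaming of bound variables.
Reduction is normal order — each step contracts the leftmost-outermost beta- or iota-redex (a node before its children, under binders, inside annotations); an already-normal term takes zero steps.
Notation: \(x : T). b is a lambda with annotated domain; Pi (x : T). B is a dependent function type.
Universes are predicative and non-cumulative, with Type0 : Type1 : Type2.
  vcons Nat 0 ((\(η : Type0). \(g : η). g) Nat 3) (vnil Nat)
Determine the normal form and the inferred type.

reduced normal form:
  vcons Nat 0 3 (vnil Nat)
the term's type:
  Vec Nat 1


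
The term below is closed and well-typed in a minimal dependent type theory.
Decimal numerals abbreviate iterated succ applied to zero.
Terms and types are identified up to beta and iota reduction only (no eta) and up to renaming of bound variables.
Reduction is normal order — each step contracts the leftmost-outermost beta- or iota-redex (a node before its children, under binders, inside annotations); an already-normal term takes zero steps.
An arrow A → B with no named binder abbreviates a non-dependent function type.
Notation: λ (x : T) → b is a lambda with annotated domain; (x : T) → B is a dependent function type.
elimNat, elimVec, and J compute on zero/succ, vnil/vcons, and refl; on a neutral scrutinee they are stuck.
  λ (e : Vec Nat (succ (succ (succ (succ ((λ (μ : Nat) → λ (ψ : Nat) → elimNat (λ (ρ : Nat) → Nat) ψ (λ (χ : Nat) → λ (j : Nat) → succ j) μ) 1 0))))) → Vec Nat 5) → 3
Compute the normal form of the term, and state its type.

normal form:
  λ (e : Vec Nat 5 → Vec Nat 5) → 3
type:
  (Vec Nat 5 → Vec Nat 5) → Nat
observation: normalization takes exactly 6 steps under the normal-order strategy.


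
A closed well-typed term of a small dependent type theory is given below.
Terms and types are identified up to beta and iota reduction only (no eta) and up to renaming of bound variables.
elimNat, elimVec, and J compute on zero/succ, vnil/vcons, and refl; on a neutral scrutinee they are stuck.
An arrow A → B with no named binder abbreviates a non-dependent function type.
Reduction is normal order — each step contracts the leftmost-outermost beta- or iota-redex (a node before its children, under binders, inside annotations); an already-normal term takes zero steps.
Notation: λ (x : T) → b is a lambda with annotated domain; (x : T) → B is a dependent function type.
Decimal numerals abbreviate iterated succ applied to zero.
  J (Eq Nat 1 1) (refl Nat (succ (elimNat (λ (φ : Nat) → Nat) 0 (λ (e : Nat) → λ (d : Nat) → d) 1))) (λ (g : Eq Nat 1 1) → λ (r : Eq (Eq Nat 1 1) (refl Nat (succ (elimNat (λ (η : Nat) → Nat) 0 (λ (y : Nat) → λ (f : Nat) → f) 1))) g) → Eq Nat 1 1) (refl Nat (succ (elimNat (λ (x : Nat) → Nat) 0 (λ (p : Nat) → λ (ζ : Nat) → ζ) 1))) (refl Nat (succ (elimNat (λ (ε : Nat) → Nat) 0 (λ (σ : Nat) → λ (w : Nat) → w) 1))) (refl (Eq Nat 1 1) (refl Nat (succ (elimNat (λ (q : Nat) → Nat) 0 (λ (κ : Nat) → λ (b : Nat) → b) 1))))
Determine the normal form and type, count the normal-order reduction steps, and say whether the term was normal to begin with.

reduced normal form:
  refl Nat 1
the term's type:
  Eq Nat 1 1
reduction steps (normal order): 5
already normal: no
first redex: a J iota-redex


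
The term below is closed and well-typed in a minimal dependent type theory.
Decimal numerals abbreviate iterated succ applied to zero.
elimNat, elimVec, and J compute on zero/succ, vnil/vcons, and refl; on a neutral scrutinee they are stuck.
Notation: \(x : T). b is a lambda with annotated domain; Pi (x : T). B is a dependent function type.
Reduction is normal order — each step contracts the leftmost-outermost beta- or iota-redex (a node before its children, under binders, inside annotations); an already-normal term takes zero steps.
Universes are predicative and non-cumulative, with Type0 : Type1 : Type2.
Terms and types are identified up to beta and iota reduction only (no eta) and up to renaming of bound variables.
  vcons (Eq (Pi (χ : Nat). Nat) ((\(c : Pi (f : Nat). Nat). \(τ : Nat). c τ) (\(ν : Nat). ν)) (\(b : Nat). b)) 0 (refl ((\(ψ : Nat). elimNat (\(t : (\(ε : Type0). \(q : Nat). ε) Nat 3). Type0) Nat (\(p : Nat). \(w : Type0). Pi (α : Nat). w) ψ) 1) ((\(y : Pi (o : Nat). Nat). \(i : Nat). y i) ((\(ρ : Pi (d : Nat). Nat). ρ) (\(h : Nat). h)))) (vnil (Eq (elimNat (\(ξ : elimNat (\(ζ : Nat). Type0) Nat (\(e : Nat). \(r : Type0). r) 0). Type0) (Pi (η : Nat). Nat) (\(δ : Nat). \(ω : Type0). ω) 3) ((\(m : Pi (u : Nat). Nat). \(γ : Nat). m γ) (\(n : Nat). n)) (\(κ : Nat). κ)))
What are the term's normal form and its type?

reduced normal form:
  vcons (Eq (Pi (χ : Nat). Nat) (\(c : Nat). c) (\(f : Nat). f)) 0 (refl (Pi (τ : Nat). Nat) (\(ν : Nat). ν)) (vnil (Eq (Pi (b : Nat). Nat) (\(ψ : Nat). ψ) (\(t : Nat). t)))
the term's type:
  Vec (Eq (Pi (χ : Nat). Nat) (\(c : Nat). c) (\(f : Nat). f)) 1
observation: 22 normal-order steps normalize the term, beginning with a beta-redex.


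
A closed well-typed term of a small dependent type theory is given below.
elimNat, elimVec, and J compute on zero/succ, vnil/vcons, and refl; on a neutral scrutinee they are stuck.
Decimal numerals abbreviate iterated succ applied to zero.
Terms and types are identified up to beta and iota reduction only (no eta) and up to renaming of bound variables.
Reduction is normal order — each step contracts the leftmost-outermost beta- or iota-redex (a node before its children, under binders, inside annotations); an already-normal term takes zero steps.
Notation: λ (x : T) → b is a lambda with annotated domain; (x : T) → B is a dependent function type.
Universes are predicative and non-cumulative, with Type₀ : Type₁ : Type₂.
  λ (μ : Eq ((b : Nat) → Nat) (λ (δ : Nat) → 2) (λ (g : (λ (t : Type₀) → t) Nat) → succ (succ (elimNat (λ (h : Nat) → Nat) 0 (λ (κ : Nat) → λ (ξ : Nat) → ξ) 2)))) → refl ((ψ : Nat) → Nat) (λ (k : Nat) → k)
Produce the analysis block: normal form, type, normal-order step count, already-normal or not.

reduced normal form:
  λ (μ : Eq ((b : Nat) → Nat) (λ (δ : Nat) → 2) (λ (g : Nat) → 2)) → refl ((t : Nat) → Nat) (λ (h : Nat) → h)
inferred type:
  (μ : Eq ((b : Nat) → Nat) (λ (δ : Nat) → 2) (λ (g : Nat) → 2)) → Eq ((t : Nat) → Nat) (λ (h : Nat) → h) (λ (κ : Nat) → κ)
reduction steps (normal order): 8
already normal: no
first contracted redex: a beta-redex


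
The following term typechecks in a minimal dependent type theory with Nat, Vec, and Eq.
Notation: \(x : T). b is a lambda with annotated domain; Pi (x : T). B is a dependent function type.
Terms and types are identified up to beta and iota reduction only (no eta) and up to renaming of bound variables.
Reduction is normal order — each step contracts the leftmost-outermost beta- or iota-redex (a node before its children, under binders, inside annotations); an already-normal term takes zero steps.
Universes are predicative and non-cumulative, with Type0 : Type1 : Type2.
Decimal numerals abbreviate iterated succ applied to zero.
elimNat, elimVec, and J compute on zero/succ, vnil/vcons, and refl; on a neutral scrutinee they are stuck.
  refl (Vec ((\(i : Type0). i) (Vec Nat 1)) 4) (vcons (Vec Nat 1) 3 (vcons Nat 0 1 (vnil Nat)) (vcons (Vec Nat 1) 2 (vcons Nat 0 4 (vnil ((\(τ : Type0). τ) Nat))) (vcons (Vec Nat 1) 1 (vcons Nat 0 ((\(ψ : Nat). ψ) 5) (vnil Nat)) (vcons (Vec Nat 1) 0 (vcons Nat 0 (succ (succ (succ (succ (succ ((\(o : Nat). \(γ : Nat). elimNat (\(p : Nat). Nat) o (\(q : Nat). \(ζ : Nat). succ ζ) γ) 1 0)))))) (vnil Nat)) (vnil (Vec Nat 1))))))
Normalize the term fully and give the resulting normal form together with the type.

resulting normal form:
  refl (Vec (Vec Nat 1) 4) (vcons (Vec Nat 1) 3 (vcons Nat 0 1 (vnil Nat)) (vcons (Vec Nat 1) 2 (vcons Nat 0 4 (vnil Nat)) (vcons (Vec Nat 1) 1 (vcons Nat 0 5 (vnil Nat)) (vcons (Vec Nat 1) 0 (vcons Nat 0 6 (vnil Nat)) (vnil (Vec Nat 1))))))
type:
  Eq (Vec (Vec Nat 1) 4) (vcons (Vec Nat 1) 3 (vcons Nat 0 1 (vnil Nat)) (vcons (Vec Nat 1) 2 (vcons Nat 0 4 (vnil Nat)) (vcons (Vec Nat 1) 1 (vcons Nat 0 5 (vnil Nat)) (vcons (Vec Nat 1) 0 (vcons Nat 0 6 (vnil Nat)) (vnil (Vec Nat 1)))))) (vcons (Vec Nat 1) 3 (vcons Nat 0 1 (vnil Nat)) (vcons (Vec Nat 1) 2 (vcons Nat 0 4 (vnil Nat)) (vcons (Vec Nat 1) 1 (vcons Nat 0 5 (vnil Nat)) (vcons (Vec Nat 1) 0 (vcons Nat 0 6 (vnil Nat)) (vnil (Vec Nat 1))))))
observation: reduction starts at a beta-redex, and 6 normal-order steps reach the normal form.
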